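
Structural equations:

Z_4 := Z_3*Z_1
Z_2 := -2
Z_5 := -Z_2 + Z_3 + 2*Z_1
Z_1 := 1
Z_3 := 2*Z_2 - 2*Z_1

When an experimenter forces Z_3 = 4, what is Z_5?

8

do(Z_3=4) replaces the equation Z_3 := 2*Z_2 - 2*Z_1 with the constant Z_3 = 4.
Z_5 = -Z_2 + Z_3 + 2*Z_1  [with Z_2=-2, Z_3=4, Z_1=1]  = 8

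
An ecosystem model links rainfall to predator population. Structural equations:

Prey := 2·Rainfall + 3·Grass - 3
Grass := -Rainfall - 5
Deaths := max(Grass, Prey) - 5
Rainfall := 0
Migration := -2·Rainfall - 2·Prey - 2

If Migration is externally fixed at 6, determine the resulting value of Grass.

Under do(Migration=6), the mechanism Migration := -2·Rainfall - 2·Prey - 2 is discarded; Migration is fixed at 6.
No directed path runs from Migration to Grass, so Grass keeps its natural value.
Grass = -Rainfall - 5  [with Rainfall=0]  = -5

-5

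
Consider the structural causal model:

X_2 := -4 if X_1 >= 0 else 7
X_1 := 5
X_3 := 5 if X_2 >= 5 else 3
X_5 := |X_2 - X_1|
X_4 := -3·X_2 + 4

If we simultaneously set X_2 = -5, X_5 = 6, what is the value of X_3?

Under do(X_2 = -5, X_5 = 6), each intervened variable's structural equation is replaced by its fixed value.
X_3 = 5 if X_2 >= 5 else 3  [with X_2=-5]  = 3

3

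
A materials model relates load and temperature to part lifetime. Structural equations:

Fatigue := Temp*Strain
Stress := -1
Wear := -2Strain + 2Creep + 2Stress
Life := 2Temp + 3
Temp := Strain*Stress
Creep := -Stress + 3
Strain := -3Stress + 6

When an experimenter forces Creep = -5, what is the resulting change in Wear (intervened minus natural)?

Intervening sets Creep = -5 and removes its equation (Creep := -Stress + 3).
Strain = -3Stress + 6  [with Stress=-1]  = 9
Wear = -2Strain + 2Creep + 2Stress  [with Strain=9, Creep=-5, Stress=-1]  = -30
Without intervention: Strain = -3Stress + 6  [with Stress=-1]  = 9; Creep = -Stress + 3  [with Stress=-1]  = 4; Wear = -2Strain + 2Creep + 2Stress  [with Strain=9, Creep=4, Stress=-1]  = -12.
Change = -30 − (-12) = -18.

-18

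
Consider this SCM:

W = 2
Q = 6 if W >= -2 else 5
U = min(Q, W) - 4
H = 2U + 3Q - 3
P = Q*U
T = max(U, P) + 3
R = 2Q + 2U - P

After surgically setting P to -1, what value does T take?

The intervention breaks the incoming arrows to P: P = Q*U no longer applies, and P = -1.
Q = 6 if W >= -2 else 5  [with W=2]  = 6
U = min(Q, W) - 4  [with Q=6, W=2]  = -2
T = max(U, P) + 3  [with U=-2, P=-1]  = 2

2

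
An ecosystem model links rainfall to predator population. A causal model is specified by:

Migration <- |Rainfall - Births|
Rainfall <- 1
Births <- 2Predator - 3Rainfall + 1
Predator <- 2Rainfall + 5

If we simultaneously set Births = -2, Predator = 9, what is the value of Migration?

The joint intervention fixes Births = -2, Predator = 9, removing each variable's own equation.
Migration = |Rainfall - Births|  [with Rainfall=1, Births=-2]  = 3

3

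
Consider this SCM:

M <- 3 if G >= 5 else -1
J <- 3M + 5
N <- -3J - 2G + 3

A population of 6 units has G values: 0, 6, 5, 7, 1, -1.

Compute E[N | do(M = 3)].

-45

do(M=3) breaks M's dependence on G. With M=3 fixed, N across the units is -39, -51, -49, -53, -41, -37, mean -45.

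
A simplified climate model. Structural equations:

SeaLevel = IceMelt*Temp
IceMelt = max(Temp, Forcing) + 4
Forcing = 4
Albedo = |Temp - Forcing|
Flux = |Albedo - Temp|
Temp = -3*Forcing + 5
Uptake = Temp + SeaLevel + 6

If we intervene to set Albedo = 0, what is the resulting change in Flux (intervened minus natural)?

Under do(Albedo=0), the mechanism Albedo = |Temp - Forcing| is discarded; Albedo is fixed at 0.
Temp = -3*Forcing + 5  [with Forcing=4]  = -7
Flux = |Albedo - Temp|  [with Albedo=0, Temp=-7]  = 7
Without intervention: Temp = -3*Forcing + 5  [with Forcing=4]  = -7; Albedo = |Temp - Forcing|  [with Temp=-7, Forcing=4]  = 11; Flux = |Albedo - Temp|  [with Albedo=11, Temp=-7]  = 18.
Change = 7 − 18 = -11.

-11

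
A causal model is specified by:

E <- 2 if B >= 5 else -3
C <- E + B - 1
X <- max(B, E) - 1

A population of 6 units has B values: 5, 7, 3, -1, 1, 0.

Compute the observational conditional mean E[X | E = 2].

Conditioning on E=2 selects the 2 unit(s) with B ∈ {5, 7}. Their X values: 4, 6. Mean = 5.

5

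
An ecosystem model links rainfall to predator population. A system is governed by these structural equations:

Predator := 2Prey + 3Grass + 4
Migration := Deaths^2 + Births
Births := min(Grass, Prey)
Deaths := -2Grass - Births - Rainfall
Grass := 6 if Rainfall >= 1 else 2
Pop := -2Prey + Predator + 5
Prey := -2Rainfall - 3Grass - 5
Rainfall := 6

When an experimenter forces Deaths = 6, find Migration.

1

Intervening sets Deaths = 6 and removes its equation (Deaths := -2Grass - Births - Rainfall).
Grass = 6 if Rainfall >= 1 else 2  [with Rainfall=6]  = 6
Prey = -2Rainfall - 3Grass - 5  [with Rainfall=6, Grass=6]  = -35
Births = min(Grass, Prey)  [with Grass=6, Prey=-35]  = -35
Migration = Deaths^2 + Births  [with Deaths=6, Births=-35]  = 1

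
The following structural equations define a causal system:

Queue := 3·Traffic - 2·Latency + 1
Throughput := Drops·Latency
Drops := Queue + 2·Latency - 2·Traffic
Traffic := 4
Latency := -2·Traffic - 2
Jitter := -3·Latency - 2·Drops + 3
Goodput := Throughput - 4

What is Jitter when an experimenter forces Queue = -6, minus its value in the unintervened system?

78

do(Queue=-6) replaces the equation Queue := 3·Traffic - 2·Latency + 1 with the constant Queue = -6.
Latency = -2·Traffic - 2  [with Traffic=4]  = -10
Drops = Queue + 2·Latency - 2·Traffic  [with Queue=-6, Latency=-10, Traffic=4]  = -34
Jitter = -3·Latency - 2·Drops + 3  [with Latency=-10, Drops=-34]  = 101
Without intervention: Latency = -2·Traffic - 2  [with Traffic=4]  = -10; Queue = 3·Traffic - 2·Latency + 1  [with Traffic=4, Latency=-10]  = 33; Drops = Queue + 2·Latency - 2·Traffic  [with Queue=33, Latency=-10, Traffic=4]  = 5; Jitter = -3·Latency - 2·Drops + 3  [with Latency=-10, Drops=5]  = 23.
Change = 101 − 23 = 78.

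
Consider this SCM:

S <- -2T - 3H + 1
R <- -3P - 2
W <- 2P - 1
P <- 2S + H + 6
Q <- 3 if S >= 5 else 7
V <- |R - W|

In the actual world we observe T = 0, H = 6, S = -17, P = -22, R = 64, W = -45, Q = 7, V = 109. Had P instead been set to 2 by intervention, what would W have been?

3

Under do(P=2), the mechanism P <- 2S + H + 6 is discarded; P is fixed at 2.
W = 2P - 1  [with P=2]  = 3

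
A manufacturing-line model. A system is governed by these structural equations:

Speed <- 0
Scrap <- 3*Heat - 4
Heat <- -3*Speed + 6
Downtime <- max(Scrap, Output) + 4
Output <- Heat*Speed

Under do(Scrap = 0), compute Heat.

Under do(Scrap=0), the mechanism Scrap <- 3*Heat - 4 is discarded; Scrap is fixed at 0.
Since Heat is not a descendant of the intervened variable, it is unaffected.
Heat = -3*Speed + 6  [with Speed=0]  = 6

6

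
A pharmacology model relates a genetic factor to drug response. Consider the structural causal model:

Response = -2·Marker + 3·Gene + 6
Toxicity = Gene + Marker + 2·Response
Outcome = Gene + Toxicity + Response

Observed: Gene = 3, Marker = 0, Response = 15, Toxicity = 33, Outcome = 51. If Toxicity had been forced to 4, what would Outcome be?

22

Intervening sets Toxicity = 4 and removes its equation (Toxicity = Gene + Marker + 2·Response).
Response = -2·Marker + 3·Gene + 6  [with Marker=0, Gene=3]  = 15
Outcome = Gene + Toxicity + Response  [with Gene=3, Toxicity=4, Response=15]  = 22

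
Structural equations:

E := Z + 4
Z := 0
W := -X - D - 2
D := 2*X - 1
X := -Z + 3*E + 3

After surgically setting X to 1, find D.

The intervention breaks the incoming arrows to X: X := -Z + 3*E + 3 no longer applies, and X = 1.
D = 2*X - 1  [with X=1]  = 1

1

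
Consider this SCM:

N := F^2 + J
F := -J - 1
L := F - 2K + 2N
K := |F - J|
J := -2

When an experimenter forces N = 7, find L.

Intervening sets N = 7 and removes its equation (N := F^2 + J).
F = -J - 1  [with J=-2]  = 1
K = |F - J|  [with F=1, J=-2]  = 3
L = F - 2K + 2N  [with F=1, K=3, N=7]  = 9

9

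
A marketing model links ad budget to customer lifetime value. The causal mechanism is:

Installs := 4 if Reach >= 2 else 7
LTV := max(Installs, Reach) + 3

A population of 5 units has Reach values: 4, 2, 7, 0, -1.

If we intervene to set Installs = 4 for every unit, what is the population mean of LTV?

The intervention sets Installs=4 in all 5 units regardless of Reach. Recomputing LTV per unit gives 7, 7, 10, 7, 7; average 7.6.

7.6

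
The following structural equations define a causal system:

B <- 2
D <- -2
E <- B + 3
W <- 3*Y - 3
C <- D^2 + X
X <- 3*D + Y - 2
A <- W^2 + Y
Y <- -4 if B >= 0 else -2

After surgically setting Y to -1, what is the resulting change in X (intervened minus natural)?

3

The intervention breaks the incoming arrows to Y: Y <- -4 if B >= 0 else -2 no longer applies, and Y = -1.
X = 3*D + Y - 2  [with D=-2, Y=-1]  = -9
Without intervention: Y = -4 if B >= 0 else -2  [with B=2]  = -4; X = 3*D + Y - 2  [with D=-2, Y=-4]  = -12.
Change = -9 − (-12) = 3.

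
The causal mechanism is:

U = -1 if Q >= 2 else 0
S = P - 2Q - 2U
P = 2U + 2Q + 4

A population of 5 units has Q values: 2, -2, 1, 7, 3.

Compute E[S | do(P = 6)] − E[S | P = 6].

do(P=6) breaks P's dependence on Q. With P=6 fixed, S across the units is 4, 10, 4, -6, 2, mean 2.8.
E[S|P=6] averages over only the 2 units with P=6 (Q = 2, 1): S = 4, 4, mean 4.
Difference = 2.8 − 4 = -1.2.

-1.2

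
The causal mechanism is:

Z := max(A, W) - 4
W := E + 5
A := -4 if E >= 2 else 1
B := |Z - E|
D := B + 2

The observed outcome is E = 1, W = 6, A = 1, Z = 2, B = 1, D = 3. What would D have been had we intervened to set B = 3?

5

The intervention breaks the incoming arrows to B: B := |Z - E| no longer applies, and B = 3.
D = B + 2  [with B=3]  = 5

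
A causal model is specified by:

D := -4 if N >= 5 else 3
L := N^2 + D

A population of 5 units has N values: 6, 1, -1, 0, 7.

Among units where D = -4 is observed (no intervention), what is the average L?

38.5

E[L|D=-4] averages over only the 2 units with D=-4 (N = 6, 7): L = 32, 45, mean 38.5.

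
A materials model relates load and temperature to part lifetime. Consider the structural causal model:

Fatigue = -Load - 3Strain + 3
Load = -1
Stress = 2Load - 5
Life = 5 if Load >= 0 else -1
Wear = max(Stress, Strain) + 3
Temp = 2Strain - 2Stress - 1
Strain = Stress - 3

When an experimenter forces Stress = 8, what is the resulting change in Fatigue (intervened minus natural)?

Under do(Stress=8), the mechanism Stress = 2Load - 5 is discarded; Stress is fixed at 8.
Strain = Stress - 3  [with Stress=8]  = 5
Fatigue = -Load - 3Strain + 3  [with Load=-1, Strain=5]  = -11
Without intervention: Stress = 2Load - 5  [with Load=-1]  = -7; Strain = Stress - 3  [with Stress=-7]  = -10; Fatigue = -Load - 3Strain + 3  [with Load=-1, Strain=-10]  = 34.
Change = -11 − 34 = -45.

-45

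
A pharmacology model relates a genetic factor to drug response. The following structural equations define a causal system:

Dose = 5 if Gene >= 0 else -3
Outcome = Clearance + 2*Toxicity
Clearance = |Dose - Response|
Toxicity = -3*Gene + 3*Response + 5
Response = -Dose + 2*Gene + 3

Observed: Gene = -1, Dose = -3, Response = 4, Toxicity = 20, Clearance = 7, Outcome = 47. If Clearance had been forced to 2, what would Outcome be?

42

The intervention breaks the incoming arrows to Clearance: Clearance = |Dose - Response| no longer applies, and Clearance = 2.
Dose = 5 if Gene >= 0 else -3  [with Gene=-1]  = -3
Response = -Dose + 2*Gene + 3  [with Dose=-3, Gene=-1]  = 4
Toxicity = -3*Gene + 3*Response + 5  [with Gene=-1, Response=4]  = 20
Outcome = Clearance + 2*Toxicity  [with Clearance=2, Toxicity=20]  = 42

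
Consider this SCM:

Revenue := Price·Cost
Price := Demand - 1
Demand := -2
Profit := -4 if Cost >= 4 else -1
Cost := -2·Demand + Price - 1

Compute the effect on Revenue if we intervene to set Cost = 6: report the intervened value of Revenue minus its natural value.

-18

The intervention breaks the incoming arrows to Cost: Cost := -2·Demand + Price - 1 no longer applies, and Cost = 6.
Price = Demand - 1  [with Demand=-2]  = -3
Revenue = Price·Cost  [with Price=-3, Cost=6]  = -18
Without intervention: Price = Demand - 1  [with Demand=-2]  = -3; Cost = -2·Demand + Price - 1  [with Demand=-2, Price=-3]  = 0; Revenue = Price·Cost  [with Price=-3, Cost=0]  = 0.
Change = -18 − 0 = -18.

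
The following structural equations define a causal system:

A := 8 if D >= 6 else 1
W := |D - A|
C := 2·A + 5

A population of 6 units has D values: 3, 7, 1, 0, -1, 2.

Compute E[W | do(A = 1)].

Under do(A=1), A's equation is replaced by A=1 for every unit. Per-unit W: 2, 6, 0, 1, 2, 1. Mean = 2.

2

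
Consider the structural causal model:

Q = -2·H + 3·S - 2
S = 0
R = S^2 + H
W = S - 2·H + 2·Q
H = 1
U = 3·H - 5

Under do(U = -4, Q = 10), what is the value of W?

18

Under do(U = -4, Q = 10), each intervened variable's structural equation is replaced by its fixed value.
W = S - 2·H + 2·Q  [with S=0, H=1, Q=10]  = 18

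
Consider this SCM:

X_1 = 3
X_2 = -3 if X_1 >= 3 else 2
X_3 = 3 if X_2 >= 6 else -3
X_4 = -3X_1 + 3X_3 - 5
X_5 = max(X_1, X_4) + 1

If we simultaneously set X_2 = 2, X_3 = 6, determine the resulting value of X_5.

5

Under do(X_2 = 2, X_3 = 6), each intervened variable's structural equation is replaced by its fixed value.
X_4 = -3X_1 + 3X_3 - 5  [with X_1=3, X_3=6]  = 4
X_5 = max(X_1, X_4) + 1  [with X_1=3, X_4=4]  = 5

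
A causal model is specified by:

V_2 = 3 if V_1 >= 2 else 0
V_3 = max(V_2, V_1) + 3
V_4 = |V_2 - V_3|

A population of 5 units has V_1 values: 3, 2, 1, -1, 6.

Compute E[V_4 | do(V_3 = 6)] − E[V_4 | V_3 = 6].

do(V_3=6) breaks V_3's dependence on V_1. With V_3=6 fixed, V_4 across the units is 3, 3, 6, 6, 3, mean 4.2.
Conditioning on V_3=6 selects the 2 unit(s) with V_1 ∈ {3, 2}. Their V_4 values: 3, 3. Mean = 3.
Difference = 4.2 − 3 = 1.2.

1.2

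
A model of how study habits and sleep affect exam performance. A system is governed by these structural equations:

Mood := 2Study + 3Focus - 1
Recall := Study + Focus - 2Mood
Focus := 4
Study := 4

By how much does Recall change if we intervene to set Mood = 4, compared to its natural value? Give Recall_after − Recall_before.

30

The intervention breaks the incoming arrows to Mood: Mood := 2Study + 3Focus - 1 no longer applies, and Mood = 4.
Recall = Study + Focus - 2Mood  [with Study=4, Focus=4, Mood=4]  = 0
Without intervention: Mood = 2Study + 3Focus - 1  [with Study=4, Focus=4]  = 19; Recall = Study + Focus - 2Mood  [with Study=4, Focus=4, Mood=19]  = -30.
Change = 0 − (-30) = 30.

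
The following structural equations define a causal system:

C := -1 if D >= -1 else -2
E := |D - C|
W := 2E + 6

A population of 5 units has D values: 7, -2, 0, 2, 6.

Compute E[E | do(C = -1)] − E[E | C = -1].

do(C=-1) breaks C's dependence on D. With C=-1 fixed, E across the units is 8, 1, 1, 3, 7, mean 4.
Observing C=-1 restricts to units where C's equation naturally yields -1: D ∈ {7, 0, 2, 6}. In that subpopulation E = 8, 1, 3, 7, mean 4.75.
Difference = 4 − 4.75 = -0.75.

-0.75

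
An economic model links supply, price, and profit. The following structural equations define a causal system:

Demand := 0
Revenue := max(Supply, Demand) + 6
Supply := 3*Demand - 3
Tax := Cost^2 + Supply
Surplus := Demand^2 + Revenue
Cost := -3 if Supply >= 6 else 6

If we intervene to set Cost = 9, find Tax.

do(Cost=9) replaces the equation Cost := -3 if Supply >= 6 else 6 with the constant Cost = 9.
Supply = 3*Demand - 3  [with Demand=0]  = -3
Tax = Cost^2 + Supply  [with Cost=9, Supply=-3]  = 78

78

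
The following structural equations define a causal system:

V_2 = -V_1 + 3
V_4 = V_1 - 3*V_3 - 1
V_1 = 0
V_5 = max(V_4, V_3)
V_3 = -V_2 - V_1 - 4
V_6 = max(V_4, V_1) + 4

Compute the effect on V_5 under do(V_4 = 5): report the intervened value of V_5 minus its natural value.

-15

Intervening sets V_4 = 5 and removes its equation (V_4 = V_1 - 3*V_3 - 1).
V_2 = -V_1 + 3  [with V_1=0]  = 3
V_3 = -V_2 - V_1 - 4  [with V_2=3, V_1=0]  = -7
V_5 = max(V_4, V_3)  [with V_4=5, V_3=-7]  = 5
Without intervention: V_2 = -V_1 + 3  [with V_1=0]  = 3; V_3 = -V_2 - V_1 - 4  [with V_2=3, V_1=0]  = -7; V_4 = V_1 - 3*V_3 - 1  [with V_1=0, V_3=-7]  = 20; V_5 = max(V_4, V_3)  [with V_4=20, V_3=-7]  = 20.
Change = 5 − 20 = -15.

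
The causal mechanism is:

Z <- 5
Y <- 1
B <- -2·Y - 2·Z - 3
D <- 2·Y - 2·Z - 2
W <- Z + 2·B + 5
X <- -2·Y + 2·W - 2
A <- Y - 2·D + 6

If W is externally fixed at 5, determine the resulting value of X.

6

The intervention breaks the incoming arrows to W: W <- Z + 2·B + 5 no longer applies, and W = 5.
X = -2·Y + 2·W - 2  [with Y=1, W=5]  = 6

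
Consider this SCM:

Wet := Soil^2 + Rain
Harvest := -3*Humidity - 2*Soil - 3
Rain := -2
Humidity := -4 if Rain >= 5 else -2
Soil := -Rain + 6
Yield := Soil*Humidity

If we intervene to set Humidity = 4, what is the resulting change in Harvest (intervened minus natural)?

Under do(Humidity=4), the mechanism Humidity := -4 if Rain >= 5 else -2 is discarded; Humidity is fixed at 4.
Soil = -Rain + 6  [with Rain=-2]  = 8
Harvest = -3*Humidity - 2*Soil - 3  [with Humidity=4, Soil=8]  = -31
Without intervention: Soil = -Rain + 6  [with Rain=-2]  = 8; Humidity = -4 if Rain >= 5 else -2  [with Rain=-2]  = -2; Harvest = -3*Humidity - 2*Soil - 3  [with Humidity=-2, Soil=8]  = -13.
Change = -31 − (-13) = -18.

-18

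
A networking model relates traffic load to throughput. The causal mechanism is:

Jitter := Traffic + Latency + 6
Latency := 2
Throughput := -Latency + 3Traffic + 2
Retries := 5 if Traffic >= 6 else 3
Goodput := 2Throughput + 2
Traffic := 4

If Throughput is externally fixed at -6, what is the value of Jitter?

12

The intervention breaks the incoming arrows to Throughput: Throughput := -Latency + 3Traffic + 2 no longer applies, and Throughput = -6.
Since Jitter is not a descendant of the intervened variable, it is unaffected.
Jitter = Traffic + Latency + 6  [with Traffic=4, Latency=2]  = 12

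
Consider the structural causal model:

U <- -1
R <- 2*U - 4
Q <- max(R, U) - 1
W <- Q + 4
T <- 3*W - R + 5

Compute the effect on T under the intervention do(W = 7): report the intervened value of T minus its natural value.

15

Intervening sets W = 7 and removes its equation (W <- Q + 4).
R = 2*U - 4  [with U=-1]  = -6
T = 3*W - R + 5  [with W=7, R=-6]  = 32
Without intervention: R = 2*U - 4  [with U=-1]  = -6; Q = max(R, U) - 1  [with R=-6, U=-1]  = -2; W = Q + 4  [with Q=-2]  = 2; T = 3*W - R + 5  [with W=2, R=-6]  = 17.
Change = 32 − 17 = 15.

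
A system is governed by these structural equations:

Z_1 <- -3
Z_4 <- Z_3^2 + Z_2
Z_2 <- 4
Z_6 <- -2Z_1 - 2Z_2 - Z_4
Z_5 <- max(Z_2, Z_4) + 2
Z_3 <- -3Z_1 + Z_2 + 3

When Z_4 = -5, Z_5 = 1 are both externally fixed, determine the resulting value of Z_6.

3

The joint intervention fixes Z_4 = -5, Z_5 = 1, removing each variable's own equation.
Z_6 = -2Z_1 - 2Z_2 - Z_4  [with Z_1=-3, Z_2=4, Z_4=-5]  = 3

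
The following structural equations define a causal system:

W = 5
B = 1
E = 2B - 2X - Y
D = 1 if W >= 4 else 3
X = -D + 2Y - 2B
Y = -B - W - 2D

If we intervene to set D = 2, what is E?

60

The intervention breaks the incoming arrows to D: D = 1 if W >= 4 else 3 no longer applies, and D = 2.
Y = -B - W - 2D  [with B=1, W=5, D=2]  = -10
X = -D + 2Y - 2B  [with D=2, Y=-10, B=1]  = -24
E = 2B - 2X - Y  [with B=1, X=-24, Y=-10]  = 60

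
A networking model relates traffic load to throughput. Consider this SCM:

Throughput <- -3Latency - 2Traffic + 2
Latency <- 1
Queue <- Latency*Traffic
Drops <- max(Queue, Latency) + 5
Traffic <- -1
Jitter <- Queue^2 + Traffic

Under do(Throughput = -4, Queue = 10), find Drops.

15

Under do(Throughput = -4, Queue = 10), each intervened variable's structural equation is replaced by its fixed value.
Drops = max(Queue, Latency) + 5  [with Queue=10, Latency=1]  = 15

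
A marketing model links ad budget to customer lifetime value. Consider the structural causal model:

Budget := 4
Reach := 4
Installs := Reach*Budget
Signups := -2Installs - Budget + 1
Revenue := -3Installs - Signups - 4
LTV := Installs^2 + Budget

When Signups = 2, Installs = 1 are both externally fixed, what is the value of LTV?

5

The joint intervention fixes Signups = 2, Installs = 1, removing each variable's own equation.
LTV = Installs^2 + Budget  [with Installs=1, Budget=4]  = 5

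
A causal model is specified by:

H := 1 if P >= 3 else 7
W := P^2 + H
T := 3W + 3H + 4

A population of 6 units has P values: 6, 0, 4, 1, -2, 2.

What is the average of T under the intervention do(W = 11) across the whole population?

52

The intervention sets W=11 in all 6 units regardless of P. Recomputing T per unit gives 40, 58, 40, 58, 58, 58; average 52.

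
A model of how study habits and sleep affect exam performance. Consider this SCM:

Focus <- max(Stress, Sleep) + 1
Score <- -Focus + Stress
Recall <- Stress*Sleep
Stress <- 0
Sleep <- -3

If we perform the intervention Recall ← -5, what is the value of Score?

-1

The intervention breaks the incoming arrows to Recall: Recall <- Stress*Sleep no longer applies, and Recall = -5.
Since Score is not a descendant of the intervened variable, it is unaffected.
Focus = max(Stress, Sleep) + 1  [with Stress=0, Sleep=-3]  = 1
Score = -Focus + Stress  [with Focus=1, Stress=0]  = -1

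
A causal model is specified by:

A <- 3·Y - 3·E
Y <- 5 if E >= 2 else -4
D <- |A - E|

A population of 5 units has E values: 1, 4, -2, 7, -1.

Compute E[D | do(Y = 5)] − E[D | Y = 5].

6.4

Every unit gets Y=5 under the intervention. D values become 11, 1, 23, 13, 19; E[D|do(Y=5)] = 13.4.
E[D|Y=5] averages over only the 2 units with Y=5 (E = 4, 7): D = 1, 13, mean 7.
Difference = 13.4 − 7 = 6.4.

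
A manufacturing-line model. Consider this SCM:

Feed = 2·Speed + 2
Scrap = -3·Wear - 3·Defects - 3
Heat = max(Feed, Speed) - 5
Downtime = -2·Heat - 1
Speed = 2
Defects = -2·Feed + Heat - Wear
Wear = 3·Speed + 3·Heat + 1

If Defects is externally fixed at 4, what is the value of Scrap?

-45

The intervention breaks the incoming arrows to Defects: Defects = -2·Feed + Heat - Wear no longer applies, and Defects = 4.
Feed = 2·Speed + 2  [with Speed=2]  = 6
Heat = max(Feed, Speed) - 5  [with Feed=6, Speed=2]  = 1
Wear = 3·Speed + 3·Heat + 1  [with Speed=2, Heat=1]  = 10
Scrap = -3·Wear - 3·Defects - 3  [with Wear=10, Defects=4]  = -45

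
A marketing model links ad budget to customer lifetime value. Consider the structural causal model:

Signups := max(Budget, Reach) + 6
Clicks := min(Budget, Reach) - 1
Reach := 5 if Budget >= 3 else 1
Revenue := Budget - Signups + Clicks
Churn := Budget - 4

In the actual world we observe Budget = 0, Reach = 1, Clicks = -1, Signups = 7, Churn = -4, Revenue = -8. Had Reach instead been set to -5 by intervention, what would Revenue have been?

Under do(Reach=-5), the mechanism Reach := 5 if Budget >= 3 else 1 is discarded; Reach is fixed at -5.
Clicks = min(Budget, Reach) - 1  [with Budget=0, Reach=-5]  = -6
Signups = max(Budget, Reach) + 6  [with Budget=0, Reach=-5]  = 6
Revenue = Budget - Signups + Clicks  [with Budget=0, Signups=6, Clicks=-6]  = -12

-12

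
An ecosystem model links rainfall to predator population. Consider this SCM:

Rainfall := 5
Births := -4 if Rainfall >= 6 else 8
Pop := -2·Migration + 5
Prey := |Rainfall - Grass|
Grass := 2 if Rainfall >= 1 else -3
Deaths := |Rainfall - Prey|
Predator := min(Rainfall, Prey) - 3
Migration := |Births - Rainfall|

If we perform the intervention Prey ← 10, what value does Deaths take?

5

The intervention breaks the incoming arrows to Prey: Prey := |Rainfall - Grass| no longer applies, and Prey = 10.
Deaths = |Rainfall - Prey|  [with Rainfall=5, Prey=10]  = 5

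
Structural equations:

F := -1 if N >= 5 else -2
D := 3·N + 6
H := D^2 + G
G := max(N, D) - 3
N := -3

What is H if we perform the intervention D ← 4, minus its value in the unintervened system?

do(D=4) replaces the equation D := 3·N + 6 with the constant D = 4.
G = max(N, D) - 3  [with N=-3, D=4]  = 1
H = D^2 + G  [with D=4, G=1]  = 17
Without intervention: D = 3·N + 6  [with N=-3]  = -3; G = max(N, D) - 3  [with N=-3, D=-3]  = -6; H = D^2 + G  [with D=-3, G=-6]  = 3.
Change = 17 − 3 = 14.

14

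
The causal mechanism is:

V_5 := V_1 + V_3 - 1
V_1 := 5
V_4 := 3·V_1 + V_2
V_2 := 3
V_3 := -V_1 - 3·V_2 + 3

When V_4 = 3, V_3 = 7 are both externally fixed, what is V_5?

11

The joint intervention fixes V_4 = 3, V_3 = 7, removing each variable's own equation.
V_5 = V_1 + V_3 - 1  [with V_1=5, V_3=7]  = 11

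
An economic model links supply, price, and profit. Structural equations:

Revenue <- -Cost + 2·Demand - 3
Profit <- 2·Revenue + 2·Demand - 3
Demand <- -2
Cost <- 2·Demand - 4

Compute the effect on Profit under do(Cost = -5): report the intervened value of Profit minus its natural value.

-6

Under do(Cost=-5), the mechanism Cost <- 2·Demand - 4 is discarded; Cost is fixed at -5.
Revenue = -Cost + 2·Demand - 3  [with Cost=-5, Demand=-2]  = -2
Profit = 2·Revenue + 2·Demand - 3  [with Revenue=-2, Demand=-2]  = -11
Without intervention: Cost = 2·Demand - 4  [with Demand=-2]  = -8; Revenue = -Cost + 2·Demand - 3  [with Cost=-8, Demand=-2]  = 1; Profit = 2·Revenue + 2·Demand - 3  [with Revenue=1, Demand=-2]  = -5.
Change = -11 − (-5) = -6.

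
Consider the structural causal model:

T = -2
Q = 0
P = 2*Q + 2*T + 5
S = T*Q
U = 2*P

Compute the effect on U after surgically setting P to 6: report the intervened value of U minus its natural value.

10

do(P=6) replaces the equation P = 2*Q + 2*T + 5 with the constant P = 6.
U = 2*P  [with P=6]  = 12
Without intervention: P = 2*Q + 2*T + 5  [with Q=0, T=-2]  = 1; U = 2*P  [with P=1]  = 2.
Change = 12 − 2 = 10.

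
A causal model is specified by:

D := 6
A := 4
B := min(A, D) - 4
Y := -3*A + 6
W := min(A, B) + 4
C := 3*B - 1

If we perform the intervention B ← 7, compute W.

do(B=7) replaces the equation B := min(A, D) - 4 with the constant B = 7.
W = min(A, B) + 4  [with A=4, B=7]  = 8

8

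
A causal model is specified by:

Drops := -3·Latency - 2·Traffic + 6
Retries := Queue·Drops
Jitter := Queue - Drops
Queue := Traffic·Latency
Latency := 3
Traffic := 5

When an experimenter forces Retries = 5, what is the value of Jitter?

The intervention breaks the incoming arrows to Retries: Retries := Queue·Drops no longer applies, and Retries = 5.
Since Jitter is not a descendant of the intervened variable, it is unaffected.
Queue = Traffic·Latency  [with Traffic=5, Latency=3]  = 15
Drops = -3·Latency - 2·Traffic + 6  [with Latency=3, Traffic=5]  = -13
Jitter = Queue - Drops  [with Queue=15, Drops=-13]  = 28

28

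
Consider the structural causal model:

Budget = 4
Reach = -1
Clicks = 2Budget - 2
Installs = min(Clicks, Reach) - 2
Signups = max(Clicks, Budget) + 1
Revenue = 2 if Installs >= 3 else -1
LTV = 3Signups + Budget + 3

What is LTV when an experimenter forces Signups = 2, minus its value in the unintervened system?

Under do(Signups=2), the mechanism Signups = max(Clicks, Budget) + 1 is discarded; Signups is fixed at 2.
LTV = 3Signups + Budget + 3  [with Signups=2, Budget=4]  = 13
Without intervention: Clicks = 2Budget - 2  [with Budget=4]  = 6; Signups = max(Clicks, Budget) + 1  [with Clicks=6, Budget=4]  = 7; LTV = 3Signups + Budget + 3  [with Signups=7, Budget=4]  = 28.
Change = 13 − 28 = -15.

-15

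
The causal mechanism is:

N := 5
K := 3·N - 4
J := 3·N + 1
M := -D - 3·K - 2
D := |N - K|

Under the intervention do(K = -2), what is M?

-3

do(K=-2) replaces the equation K := 3·N - 4 with the constant K = -2.
D = |N - K|  [with N=5, K=-2]  = 7
M = -D - 3·K - 2  [with D=7, K=-2]  = -3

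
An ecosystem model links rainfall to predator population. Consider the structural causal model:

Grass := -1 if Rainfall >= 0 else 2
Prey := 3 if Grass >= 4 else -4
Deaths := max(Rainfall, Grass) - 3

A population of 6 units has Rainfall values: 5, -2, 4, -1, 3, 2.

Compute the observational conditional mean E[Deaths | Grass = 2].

Observing Grass=2 restricts to units where Grass's equation naturally yields 2: Rainfall ∈ {-2, -1}. In that subpopulation Deaths = -1, -1, mean -1.

-1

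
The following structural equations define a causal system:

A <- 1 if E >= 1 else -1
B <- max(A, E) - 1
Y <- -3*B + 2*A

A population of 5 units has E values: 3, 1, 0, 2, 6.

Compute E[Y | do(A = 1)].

The intervention sets A=1 in all 5 units regardless of E. Recomputing Y per unit gives -4, 2, 2, -1, -13; average -2.8.

-2.8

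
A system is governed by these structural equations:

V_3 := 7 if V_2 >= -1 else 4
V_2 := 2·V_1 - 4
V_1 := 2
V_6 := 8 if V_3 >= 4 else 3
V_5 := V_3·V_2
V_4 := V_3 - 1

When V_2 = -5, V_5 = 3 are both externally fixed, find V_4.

The joint intervention fixes V_2 = -5, V_5 = 3, removing each variable's own equation.
V_3 = 7 if V_2 >= -1 else 4  [with V_2=-5]  = 4
V_4 = V_3 - 1  [with V_3=4]  = 3

3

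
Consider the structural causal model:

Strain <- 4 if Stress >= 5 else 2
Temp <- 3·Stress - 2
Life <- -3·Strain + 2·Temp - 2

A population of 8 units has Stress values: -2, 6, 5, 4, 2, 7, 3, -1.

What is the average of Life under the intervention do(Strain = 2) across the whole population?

do(Strain=2) breaks Strain's dependence on Stress. With Strain=2 fixed, Life across the units is -24, 24, 18, 12, 0, 30, 6, -18, mean 6.

6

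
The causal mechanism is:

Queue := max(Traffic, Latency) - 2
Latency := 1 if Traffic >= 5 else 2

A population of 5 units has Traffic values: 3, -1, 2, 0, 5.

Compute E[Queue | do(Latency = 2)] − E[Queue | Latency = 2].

0.55

Every unit gets Latency=2 under the intervention. Queue values become 1, 0, 0, 0, 3; E[Queue|do(Latency=2)] = 0.8.
Observing Latency=2 restricts to units where Latency's equation naturally yields 2: Traffic ∈ {3, -1, 2, 0}. In that subpopulation Queue = 1, 0, 0, 0, mean 0.25.
Difference = 0.8 − 0.25 = 0.55.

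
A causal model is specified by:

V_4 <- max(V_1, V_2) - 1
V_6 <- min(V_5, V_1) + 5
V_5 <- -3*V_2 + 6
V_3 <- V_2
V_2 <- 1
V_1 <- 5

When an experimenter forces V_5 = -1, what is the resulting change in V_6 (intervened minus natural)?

-4

The intervention breaks the incoming arrows to V_5: V_5 <- -3*V_2 + 6 no longer applies, and V_5 = -1.
V_6 = min(V_5, V_1) + 5  [with V_5=-1, V_1=5]  = 4
Without intervention: V_5 = -3*V_2 + 6  [with V_2=1]  = 3; V_6 = min(V_5, V_1) + 5  [with V_5=3, V_1=5]  = 8.
Change = 4 − 8 = -4.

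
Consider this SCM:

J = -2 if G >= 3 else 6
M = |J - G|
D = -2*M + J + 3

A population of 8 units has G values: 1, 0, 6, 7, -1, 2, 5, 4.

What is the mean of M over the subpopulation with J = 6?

Conditioning on J=6 selects the 4 unit(s) with G ∈ {1, 0, -1, 2}. Their M values: 5, 6, 7, 4. Mean = 5.5.

5.5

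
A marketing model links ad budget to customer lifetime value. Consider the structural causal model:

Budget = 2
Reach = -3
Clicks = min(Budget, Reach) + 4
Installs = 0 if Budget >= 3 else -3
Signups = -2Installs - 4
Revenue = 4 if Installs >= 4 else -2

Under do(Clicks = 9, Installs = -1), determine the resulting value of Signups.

Setting Clicks = 9, Installs = -1 by intervention discards those variables' equations.
Signups = -2Installs - 4  [with Installs=-1]  = -2

-2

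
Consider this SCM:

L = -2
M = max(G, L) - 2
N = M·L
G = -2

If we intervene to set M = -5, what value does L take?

-2

Under do(M=-5), the mechanism M = max(G, L) - 2 is discarded; M is fixed at -5.
Since L is not a descendant of the intervened variable, it is unaffected.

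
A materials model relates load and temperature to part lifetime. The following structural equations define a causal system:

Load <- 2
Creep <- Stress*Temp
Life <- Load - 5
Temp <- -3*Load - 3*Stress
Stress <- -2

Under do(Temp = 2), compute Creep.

-4

The intervention breaks the incoming arrows to Temp: Temp <- -3*Load - 3*Stress no longer applies, and Temp = 2.
Creep = Stress*Temp  [with Stress=-2, Temp=2]  = -4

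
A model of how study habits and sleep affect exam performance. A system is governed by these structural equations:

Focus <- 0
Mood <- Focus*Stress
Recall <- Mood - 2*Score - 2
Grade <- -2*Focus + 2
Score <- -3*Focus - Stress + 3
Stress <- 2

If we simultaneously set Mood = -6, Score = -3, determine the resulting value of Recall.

-2

The joint intervention fixes Mood = -6, Score = -3, removing each variable's own equation.
Recall = Mood - 2*Score - 2  [with Mood=-6, Score=-3]  = -2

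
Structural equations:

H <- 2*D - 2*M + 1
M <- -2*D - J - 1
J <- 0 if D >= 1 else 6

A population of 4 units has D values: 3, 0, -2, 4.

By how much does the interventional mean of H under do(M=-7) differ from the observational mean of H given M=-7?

Under do(M=-7), M's equation is replaced by M=-7 for every unit. Per-unit H: 21, 15, 11, 23. Mean = 17.5.
Observing M=-7 restricts to units where M's equation naturally yields -7: D ∈ {3, 0}. In that subpopulation H = 21, 15, mean 18.
Difference = 17.5 − 18 = -0.5.

-0.5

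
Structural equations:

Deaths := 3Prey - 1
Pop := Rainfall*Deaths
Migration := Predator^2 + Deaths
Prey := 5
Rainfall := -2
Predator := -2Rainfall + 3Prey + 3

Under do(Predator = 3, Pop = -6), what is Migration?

23

The joint intervention fixes Predator = 3, Pop = -6, removing each variable's own equation.
Deaths = 3Prey - 1  [with Prey=5]  = 14
Migration = Predator^2 + Deaths  [with Predator=3, Deaths=14]  = 23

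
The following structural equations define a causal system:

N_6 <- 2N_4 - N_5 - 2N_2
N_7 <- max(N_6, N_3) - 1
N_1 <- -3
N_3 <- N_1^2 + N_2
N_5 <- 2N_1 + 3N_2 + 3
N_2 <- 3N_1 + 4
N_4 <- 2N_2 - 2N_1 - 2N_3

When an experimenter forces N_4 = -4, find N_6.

Under do(N_4=-4), the mechanism N_4 <- 2N_2 - 2N_1 - 2N_3 is discarded; N_4 is fixed at -4.
N_2 = 3N_1 + 4  [with N_1=-3]  = -5
N_5 = 2N_1 + 3N_2 + 3  [with N_1=-3, N_2=-5]  = -18
N_6 = 2N_4 - N_5 - 2N_2  [with N_4=-4, N_5=-18, N_2=-5]  = 20

20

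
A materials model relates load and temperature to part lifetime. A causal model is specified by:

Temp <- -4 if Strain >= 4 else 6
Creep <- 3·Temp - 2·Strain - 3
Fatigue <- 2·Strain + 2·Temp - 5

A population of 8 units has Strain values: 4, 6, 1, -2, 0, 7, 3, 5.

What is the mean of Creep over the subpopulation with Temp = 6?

14

Observing Temp=6 restricts to units where Temp's equation naturally yields 6: Strain ∈ {1, -2, 0, 3}. In that subpopulation Creep = 13, 19, 15, 9, mean 14.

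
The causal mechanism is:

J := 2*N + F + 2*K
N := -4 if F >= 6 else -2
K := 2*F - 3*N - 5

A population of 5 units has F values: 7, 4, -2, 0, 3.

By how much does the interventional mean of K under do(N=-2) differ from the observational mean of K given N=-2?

2.3

Under do(N=-2), N's equation is replaced by N=-2 for every unit. Per-unit K: 15, 9, -3, 1, 7. Mean = 5.8.
Observing N=-2 restricts to units where N's equation naturally yields -2: F ∈ {4, -2, 0, 3}. In that subpopulation K = 9, -3, 1, 7, mean 3.5.
Difference = 5.8 − 3.5 = 2.3.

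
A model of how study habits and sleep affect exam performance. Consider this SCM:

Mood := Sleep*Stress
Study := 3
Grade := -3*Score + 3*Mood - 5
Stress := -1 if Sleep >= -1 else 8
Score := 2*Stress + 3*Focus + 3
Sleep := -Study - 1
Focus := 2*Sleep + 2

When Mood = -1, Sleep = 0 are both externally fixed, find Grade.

-29

Setting Mood = -1, Sleep = 0 by intervention discards those variables' equations.
Stress = -1 if Sleep >= -1 else 8  [with Sleep=0]  = -1
Focus = 2*Sleep + 2  [with Sleep=0]  = 2
Score = 2*Stress + 3*Focus + 3  [with Stress=-1, Focus=2]  = 7
Grade = -3*Score + 3*Mood - 5  [with Score=7, Mood=-1]  = -29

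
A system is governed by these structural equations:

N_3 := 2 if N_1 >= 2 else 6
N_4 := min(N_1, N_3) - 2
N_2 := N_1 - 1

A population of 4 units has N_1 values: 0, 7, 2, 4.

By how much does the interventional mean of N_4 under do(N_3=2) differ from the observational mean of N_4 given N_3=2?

-0.5

The intervention sets N_3=2 in all 4 units regardless of N_1. Recomputing N_4 per unit gives -2, 0, 0, 0; average -0.5.
Observing N_3=2 restricts to units where N_3's equation naturally yields 2: N_1 ∈ {7, 2, 4}. In that subpopulation N_4 = 0, 0, 0, mean 0.
Difference = -0.5 − 0 = -0.5.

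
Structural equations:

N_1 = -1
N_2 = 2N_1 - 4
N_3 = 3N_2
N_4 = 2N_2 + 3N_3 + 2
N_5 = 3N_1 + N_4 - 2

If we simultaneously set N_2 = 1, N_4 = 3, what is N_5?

-2

Setting N_2 = 1, N_4 = 3 by intervention discards those variables' equations.
N_5 = 3N_1 + N_4 - 2  [with N_1=-1, N_4=3]  = -2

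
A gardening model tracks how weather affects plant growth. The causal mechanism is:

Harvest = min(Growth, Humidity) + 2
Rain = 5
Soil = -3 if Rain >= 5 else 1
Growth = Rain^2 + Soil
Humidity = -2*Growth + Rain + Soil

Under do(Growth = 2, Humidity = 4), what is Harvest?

Setting Growth = 2, Humidity = 4 by intervention discards those variables' equations.
Harvest = min(Growth, Humidity) + 2  [with Growth=2, Humidity=4]  = 4

4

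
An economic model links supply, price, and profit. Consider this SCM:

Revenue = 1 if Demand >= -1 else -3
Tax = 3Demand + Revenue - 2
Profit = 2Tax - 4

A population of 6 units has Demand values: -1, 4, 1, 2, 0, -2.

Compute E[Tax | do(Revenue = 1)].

Every unit gets Revenue=1 under the intervention. Tax values become -4, 11, 2, 5, -1, -7; E[Tax|do(Revenue=1)] = 1.

1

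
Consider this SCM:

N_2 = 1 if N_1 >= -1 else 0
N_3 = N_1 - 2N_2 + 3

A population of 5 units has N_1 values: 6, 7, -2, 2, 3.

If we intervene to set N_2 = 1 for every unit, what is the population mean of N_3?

4.2

Under do(N_2=1), N_2's equation is replaced by N_2=1 for every unit. Per-unit N_3: 7, 8, -1, 3, 4. Mean = 4.2.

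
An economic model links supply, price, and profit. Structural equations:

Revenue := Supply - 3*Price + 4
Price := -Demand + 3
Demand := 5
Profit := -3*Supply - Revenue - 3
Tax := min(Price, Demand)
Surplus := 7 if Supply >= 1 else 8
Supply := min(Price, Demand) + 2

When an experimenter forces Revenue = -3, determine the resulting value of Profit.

0

Under do(Revenue=-3), the mechanism Revenue := Supply - 3*Price + 4 is discarded; Revenue is fixed at -3.
Price = -Demand + 3  [with Demand=5]  = -2
Supply = min(Price, Demand) + 2  [with Price=-2, Demand=5]  = 0
Profit = -3*Supply - Revenue - 3  [with Supply=0, Revenue=-3]  = 0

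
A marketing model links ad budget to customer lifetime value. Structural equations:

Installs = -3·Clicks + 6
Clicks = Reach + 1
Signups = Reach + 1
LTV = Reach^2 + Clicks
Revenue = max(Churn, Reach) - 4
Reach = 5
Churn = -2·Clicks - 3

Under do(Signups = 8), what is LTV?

31

The intervention breaks the incoming arrows to Signups: Signups = Reach + 1 no longer applies, and Signups = 8.
No directed path runs from Signups to LTV, so LTV keeps its natural value.
Clicks = Reach + 1  [with Reach=5]  = 6
LTV = Reach^2 + Clicks  [with Reach=5, Clicks=6]  = 31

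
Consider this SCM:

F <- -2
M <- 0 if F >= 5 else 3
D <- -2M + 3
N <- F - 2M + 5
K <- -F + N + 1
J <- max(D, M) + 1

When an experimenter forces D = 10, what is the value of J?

The intervention breaks the incoming arrows to D: D <- -2M + 3 no longer applies, and D = 10.
M = 0 if F >= 5 else 3  [with F=-2]  = 3
J = max(D, M) + 1  [with D=10, M=3]  = 11

11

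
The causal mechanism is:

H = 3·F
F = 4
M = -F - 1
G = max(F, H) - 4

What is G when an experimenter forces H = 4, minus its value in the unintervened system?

-8

Under do(H=4), the mechanism H = 3·F is discarded; H is fixed at 4.
G = max(F, H) - 4  [with F=4, H=4]  = 0
Without intervention: H = 3·F  [with F=4]  = 12; G = max(F, H) - 4  [with F=4, H=12]  = 8.
Change = 0 − 8 = -8.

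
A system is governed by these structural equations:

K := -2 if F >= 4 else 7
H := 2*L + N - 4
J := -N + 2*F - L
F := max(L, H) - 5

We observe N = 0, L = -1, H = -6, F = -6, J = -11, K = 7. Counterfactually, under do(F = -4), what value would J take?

Intervening sets F = -4 and removes its equation (F := max(L, H) - 5).
J = -N + 2*F - L  [with N=0, F=-4, L=-1]  = -7

-7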